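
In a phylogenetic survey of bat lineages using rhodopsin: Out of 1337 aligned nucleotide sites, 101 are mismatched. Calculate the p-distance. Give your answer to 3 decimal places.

0.076

p = 101/1337 = 0.075542… ≈ 0.076 (to 3 d.p.).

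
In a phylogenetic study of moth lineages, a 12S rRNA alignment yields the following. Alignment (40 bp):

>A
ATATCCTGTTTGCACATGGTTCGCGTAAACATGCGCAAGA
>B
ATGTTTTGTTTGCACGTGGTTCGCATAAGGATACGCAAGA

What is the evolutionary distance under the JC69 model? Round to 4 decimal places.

0.2326

The sequences differ at 8 of 40 sites (3, 5, 6, 16, 25, 29, 30, 33), so p = 8/40 = 0.2.
d = −(3/4) ln(1 − 4p/3) = −0.75 ln(1 − 0.266667) = −0.75 ln(0.733333)
  = −0.75 × (-0.310155) = 0.232616 substitutions/site.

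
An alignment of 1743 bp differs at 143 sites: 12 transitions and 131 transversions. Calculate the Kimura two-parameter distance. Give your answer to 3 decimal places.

P = 12/1743 ≈ 0.006885 and Q = 131/1743 ≈ 0.075158.
Under the Kimura two-parameter model, d = −½ ln(1 − 2P − Q) − ¼ ln(1 − 2Q).
1 − 2P − Q = 0.911072, giving −½ ln(0.911072) = 0.046567.
1 − 2Q = 0.849684, giving −¼ ln(0.849684) = 0.040723.
d = 0.046567 + 0.040723 = 0.087290.

0.087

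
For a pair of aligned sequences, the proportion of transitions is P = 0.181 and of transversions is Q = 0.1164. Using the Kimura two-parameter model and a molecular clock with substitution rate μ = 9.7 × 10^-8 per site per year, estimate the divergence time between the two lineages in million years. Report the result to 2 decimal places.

2.02

Under the Kimura two-parameter model, d = −½ ln(1 − 2P − Q) − ¼ ln(1 − 2Q).
1 − 2P − Q = 0.5216, giving −½ ln(0.5216) = 0.325427.
1 − 2Q = 0.7672, giving −¼ ln(0.7672) = 0.066252.
d = 0.325427 + 0.066252 = 0.391679.
Under a molecular clock d = 2μt, so t = d/(2μ) = 0.391679 / (2 × 9.7 × 10^-8) = 2.02 million years.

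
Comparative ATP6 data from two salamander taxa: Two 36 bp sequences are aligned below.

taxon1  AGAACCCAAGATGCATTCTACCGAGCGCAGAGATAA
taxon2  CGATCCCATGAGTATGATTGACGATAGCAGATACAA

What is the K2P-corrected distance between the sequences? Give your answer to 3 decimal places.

Of 36 sites, 3 differences are transitions and 13 are transversions, so P = 3/36 ≈ 0.083333 and Q = 13/36 ≈ 0.361111.
Under the Kimura two-parameter model, d = −½ ln(1 − 2P − Q) − ¼ ln(1 − 2Q).
1 − 2P − Q = 0.472223, giving −½ ln(0.472223) = 0.375152.
1 − 2Q = 0.277778, giving −¼ ln(0.277778) = 0.320233.
d = 0.375152 + 0.320233 = 0.695385.

0.695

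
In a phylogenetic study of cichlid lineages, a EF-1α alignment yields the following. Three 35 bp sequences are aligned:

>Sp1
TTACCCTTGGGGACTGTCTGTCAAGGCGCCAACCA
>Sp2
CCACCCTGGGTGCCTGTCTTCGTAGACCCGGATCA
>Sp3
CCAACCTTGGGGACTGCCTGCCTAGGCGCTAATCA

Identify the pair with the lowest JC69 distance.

Sp1 and Sp3

Sp1–Sp2: 14/35 differ, p = 0.400, d = 0.572.
Sp1–Sp3: 8/35 differ, p = 0.229, d = 0.273.
Sp2–Sp3: 11/35 differ, p = 0.314, d = 0.407.
The smallest distance is between Sp1 and Sp3.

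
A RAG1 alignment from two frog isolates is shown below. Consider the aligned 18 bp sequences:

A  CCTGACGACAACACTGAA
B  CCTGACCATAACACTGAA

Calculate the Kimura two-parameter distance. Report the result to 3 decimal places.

Of 18 sites, 1 differences are transitions and 1 are transversions, so P = 1/18 ≈ 0.055556 and Q = 1/18 ≈ 0.055556.
Under the Kimura two-parameter model, d = −½ ln(1 − 2P − Q) − ¼ ln(1 − 2Q).
1 − 2P − Q = 0.833332, giving −½ ln(0.833332) = 0.091162.
1 − 2Q = 0.888888, giving −¼ ln(0.888888) = 0.029446.
d = 0.091162 + 0.029446 = 0.120608.

0.121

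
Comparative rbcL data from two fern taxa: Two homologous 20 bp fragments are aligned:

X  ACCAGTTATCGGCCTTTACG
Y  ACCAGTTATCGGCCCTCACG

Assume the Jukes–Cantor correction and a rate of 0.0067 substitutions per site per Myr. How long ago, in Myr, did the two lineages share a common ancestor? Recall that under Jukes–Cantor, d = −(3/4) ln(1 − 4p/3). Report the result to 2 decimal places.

The sequences differ at 2 of 20 sites (15, 17), so p = 2/20 = 0.1.
d = −(3/4) ln(1 − 4p/3) = −0.75 ln(1 − 0.133333) = −0.75 ln(0.866667)
  = −0.75 × (-0.143100) = 0.107325 substitutions/site.
Under a molecular clock d = 2μt, so t = d/(2μ) = 0.107325 / (2 × 0.0067) = 8.01 Myr.

8.01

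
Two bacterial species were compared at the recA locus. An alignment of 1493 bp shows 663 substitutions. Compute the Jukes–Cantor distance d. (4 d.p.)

0.6725

p = 663/1493 ≈ 0.444072.
d = −(3/4) ln(1 − 4p/3) = −0.75 ln(1 − 0.592096) = −0.75 ln(0.407904)
  = −0.75 × (-0.896723) = 0.672542 substitutions/site.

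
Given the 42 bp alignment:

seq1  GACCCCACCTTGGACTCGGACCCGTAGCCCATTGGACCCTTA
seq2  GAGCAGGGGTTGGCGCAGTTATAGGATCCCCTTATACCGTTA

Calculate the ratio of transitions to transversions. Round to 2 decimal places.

Transitions are A↔G and C↔T; transversions are all other mismatches.
Transitions: 4. Transversions: 17.
R = 4/17 = 0.235294… ≈ 0.24 (to 2 d.p.).

0.24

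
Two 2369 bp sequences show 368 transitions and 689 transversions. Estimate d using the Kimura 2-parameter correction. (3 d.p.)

P = 368/2369 ≈ 0.15534 and Q = 689/2369 ≈ 0.29084.
Under the Kimura two-parameter model, d = −½ ln(1 − 2P − Q) − ¼ ln(1 − 2Q).
1 − 2P − Q = 0.39848, giving −½ ln(0.39848) = 0.460049.
1 − 2Q = 0.41832, giving −¼ ln(0.41832) = 0.217877.
d = 0.460049 + 0.217877 = 0.677926.

0.678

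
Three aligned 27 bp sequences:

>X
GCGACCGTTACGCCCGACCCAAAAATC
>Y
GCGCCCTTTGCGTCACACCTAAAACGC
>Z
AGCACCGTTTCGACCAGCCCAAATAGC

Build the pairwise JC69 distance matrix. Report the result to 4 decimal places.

X–Y: 9/27 sites differ → p ≈ 0.333333, d = −0.75 ln(1 − 0.444444) = 0.440839 ≈ 0.4408.
X–Z: 9/27 sites differ → p ≈ 0.333333, d = −0.75 ln(1 − 0.444444) = 0.440839 ≈ 0.4408.
Y–Z: 13/27 sites differ → p ≈ 0.481481, d = −0.75 ln(1 − 0.641975) = 0.770364 ≈ 0.7704.

d(X,Y) = 0.4408, d(X,Z) = 0.4408, d(Y,Z) = 0.7704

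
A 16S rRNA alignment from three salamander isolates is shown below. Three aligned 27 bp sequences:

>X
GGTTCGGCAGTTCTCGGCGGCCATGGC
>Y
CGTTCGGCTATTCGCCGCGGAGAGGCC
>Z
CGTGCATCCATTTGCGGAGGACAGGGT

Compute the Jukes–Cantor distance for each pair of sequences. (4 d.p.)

X–Y: 9/27 sites differ → p ≈ 0.333333, d = −0.75 ln(1 − 0.444444) = 0.440839 ≈ 0.4408.
X–Z: 12/27 sites differ → p ≈ 0.444444, d = −0.75 ln(1 − 0.592592) = 0.673455 ≈ 0.6735.
Y–Z: 10/27 sites differ → p ≈ 0.37037, d = −0.75 ln(1 − 0.493827) = 0.510658 ≈ 0.5107.

d(X,Y) = 0.4408, d(X,Z) = 0.6735, d(Y,Z) = 0.5107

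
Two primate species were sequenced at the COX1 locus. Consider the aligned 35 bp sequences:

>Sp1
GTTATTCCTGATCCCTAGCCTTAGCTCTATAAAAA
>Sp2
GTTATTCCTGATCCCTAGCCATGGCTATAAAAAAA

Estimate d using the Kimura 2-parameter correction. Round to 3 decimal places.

0.124

Of 35 sites, 1 differences are transitions and 3 are transversions, so P = 1/35 ≈ 0.028571 and Q = 3/35 ≈ 0.085714.
Under the Kimura two-parameter model, d = −½ ln(1 − 2P − Q) − ¼ ln(1 − 2Q).
1 − 2P − Q = 0.857144, giving −½ ln(0.857144) = 0.077075.
1 − 2Q = 0.828572, giving −¼ ln(0.828572) = 0.047013.
d = 0.077075 + 0.047013 = 0.124088.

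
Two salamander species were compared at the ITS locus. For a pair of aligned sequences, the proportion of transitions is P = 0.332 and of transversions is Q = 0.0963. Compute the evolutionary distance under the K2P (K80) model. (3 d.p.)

0.768

Under the Kimura two-parameter model, d = −½ ln(1 − 2P − Q) − ¼ ln(1 − 2Q).
1 − 2P − Q = 0.2397, giving −½ ln(0.2397) = 0.714184.
1 − 2Q = 0.8074, giving −¼ ln(0.8074) = 0.053484.
d = 0.714184 + 0.053484 = 0.767668.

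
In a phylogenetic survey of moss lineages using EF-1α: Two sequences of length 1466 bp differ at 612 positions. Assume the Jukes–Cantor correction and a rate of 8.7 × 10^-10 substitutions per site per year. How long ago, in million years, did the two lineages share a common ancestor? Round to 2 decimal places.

p = 612/1466 ≈ 0.417462.
d = −(3/4) ln(1 − 4p/3) = −0.75 ln(1 − 0.556616) = −0.75 ln(0.443384)
  = −0.75 × (-0.813319) = 0.609989 substitutions/site.
Under a molecular clock d = 2μt, so t = d/(2μ) = 0.609989 / (2 × 8.7 × 10^-10) = 350.57 million years.

350.57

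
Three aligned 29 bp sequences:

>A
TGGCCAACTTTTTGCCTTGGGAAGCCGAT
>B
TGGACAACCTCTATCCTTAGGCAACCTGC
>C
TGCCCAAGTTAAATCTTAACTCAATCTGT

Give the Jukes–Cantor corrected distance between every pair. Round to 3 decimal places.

A–B: 11/29 sites differ → p ≈ 0.37931, d = −0.75 ln(1 − 0.505747) = 0.528531 ≈ 0.529.
A–C: 16/29 sites differ → p ≈ 0.551724, d = −0.75 ln(1 − 0.735632) = 0.997810 ≈ 0.998.
B–C: 12/29 sites differ → p ≈ 0.413793, d = −0.75 ln(1 − 0.551724) = 0.601760 ≈ 0.602.

d(A,B) = 0.529, d(A,C) = 0.998, d(B,C) = 0.602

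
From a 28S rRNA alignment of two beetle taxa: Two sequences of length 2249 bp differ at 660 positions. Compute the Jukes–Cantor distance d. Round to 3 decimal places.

0.372

p = 660/2249 ≈ 0.293464.
d = −(3/4) ln(1 − 4p/3) = −0.75 ln(1 − 0.391285) = −0.75 ln(0.608715)
  = −0.75 × (-0.496405) = 0.372304 substitutions/site.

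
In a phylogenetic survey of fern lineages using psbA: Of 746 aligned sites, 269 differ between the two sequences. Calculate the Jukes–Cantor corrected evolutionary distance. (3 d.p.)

0.492

p = 269/746 ≈ 0.36059.
d = −(3/4) ln(1 − 4p/3) = −0.75 ln(1 − 0.480787) = −0.75 ln(0.519213)
  = −0.75 × (-0.655441) = 0.491581 substitutions/site.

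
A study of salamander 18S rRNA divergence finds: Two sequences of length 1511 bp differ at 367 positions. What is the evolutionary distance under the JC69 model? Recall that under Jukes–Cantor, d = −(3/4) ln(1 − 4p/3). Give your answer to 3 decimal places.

p = 367/1511 ≈ 0.242886.
d = −(3/4) ln(1 − 4p/3) = −0.75 ln(1 − 0.323848) = −0.75 ln(0.676152)
  = −0.75 × (-0.391337) = 0.293503 substitutions/site.

0.294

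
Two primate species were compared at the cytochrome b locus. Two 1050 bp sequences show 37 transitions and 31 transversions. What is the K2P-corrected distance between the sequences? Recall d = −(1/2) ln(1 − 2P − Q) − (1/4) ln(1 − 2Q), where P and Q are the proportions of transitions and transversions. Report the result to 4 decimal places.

0.0679

P = 37/1050 ≈ 0.035238 and Q = 31/1050 ≈ 0.029524.
Under the Kimura two-parameter model, d = −½ ln(1 − 2P − Q) − ¼ ln(1 − 2Q).
1 − 2P − Q = 0.9, giving −½ ln(0.9) = 0.052680.
1 − 2Q = 0.940952, giving −¼ ln(0.940952) = 0.015216.
d = 0.052680 + 0.015216 = 0.067896.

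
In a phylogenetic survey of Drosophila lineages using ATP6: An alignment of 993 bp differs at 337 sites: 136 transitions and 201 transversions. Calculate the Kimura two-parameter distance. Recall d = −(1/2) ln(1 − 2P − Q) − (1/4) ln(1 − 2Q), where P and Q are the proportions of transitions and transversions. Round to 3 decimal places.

P = 136/993 ≈ 0.136959 and Q = 201/993 ≈ 0.202417.
Under the Kimura two-parameter model, d = −½ ln(1 − 2P − Q) − ¼ ln(1 − 2Q).
1 − 2P − Q = 0.523665, giving −½ ln(0.523665) = 0.323452.
1 − 2Q = 0.595166, giving −¼ ln(0.595166) = 0.129729.
d = 0.323452 + 0.129729 = 0.453181.

0.453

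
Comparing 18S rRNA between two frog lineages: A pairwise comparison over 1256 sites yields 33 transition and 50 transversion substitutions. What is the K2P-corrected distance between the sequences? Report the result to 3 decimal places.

P = 33/1256 ≈ 0.026274 and Q = 50/1256 ≈ 0.039809.
Under the Kimura two-parameter model, d = −½ ln(1 − 2P − Q) − ¼ ln(1 − 2Q).
1 − 2P − Q = 0.907643, giving −½ ln(0.907643) = 0.048452.
1 − 2Q = 0.920382, giving −¼ ln(0.920382) = 0.020742.
d = 0.048452 + 0.020742 = 0.069194.

0.069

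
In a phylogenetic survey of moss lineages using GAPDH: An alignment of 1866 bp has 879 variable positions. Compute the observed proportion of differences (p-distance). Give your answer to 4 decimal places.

0.4711

p = 879/1866 = 0.471061… ≈ 0.4711 (to 4 d.p.).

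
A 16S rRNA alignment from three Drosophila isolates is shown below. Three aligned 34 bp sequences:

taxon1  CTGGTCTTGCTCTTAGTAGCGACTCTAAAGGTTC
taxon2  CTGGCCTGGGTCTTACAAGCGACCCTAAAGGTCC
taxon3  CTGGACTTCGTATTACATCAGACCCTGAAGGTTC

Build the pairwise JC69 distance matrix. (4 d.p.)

d(taxon1,taxon2) = 0.2407, d(taxon1,taxon3) = 0.4234, d(taxon2,taxon3) = 0.3265

taxon1–taxon2: 7/34 sites differ → p ≈ 0.205882, d = −0.75 ln(1 − 0.274509) = 0.240680 ≈ 0.2407.
taxon1–taxon3: 11/34 sites differ → p ≈ 0.323529, d = −0.75 ln(1 − 0.431372) = 0.423397 ≈ 0.4234.
taxon2–taxon3: 9/34 sites differ → p ≈ 0.264706, d = −0.75 ln(1 − 0.352941) = 0.326488 ≈ 0.3265.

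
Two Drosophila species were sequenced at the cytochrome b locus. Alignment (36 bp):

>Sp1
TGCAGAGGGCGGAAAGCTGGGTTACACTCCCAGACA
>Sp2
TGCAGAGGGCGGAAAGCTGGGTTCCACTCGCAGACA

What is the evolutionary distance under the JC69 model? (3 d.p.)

0.058

The sequences differ at 2 of 36 sites (24, 30), so p = 2/36 ≈ 0.055556.
d = −(3/4) ln(1 − 4p/3) = −0.75 ln(1 − 0.074075) = −0.75 ln(0.925925)
  = −0.75 × (-0.076962) = 0.057722 substitutions/site.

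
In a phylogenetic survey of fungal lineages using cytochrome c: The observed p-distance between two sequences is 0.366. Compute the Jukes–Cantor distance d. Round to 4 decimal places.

d = −(3/4) ln(1 − 4p/3) = −0.75 ln(1 − 0.488) = −0.75 ln(0.512)
  = −0.75 × (-0.669431) = 0.502073 substitutions/site.

0.5021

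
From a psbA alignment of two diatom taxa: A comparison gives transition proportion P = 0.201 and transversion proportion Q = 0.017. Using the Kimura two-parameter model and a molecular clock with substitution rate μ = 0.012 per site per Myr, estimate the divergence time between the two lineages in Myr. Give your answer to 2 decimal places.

Under the Kimura two-parameter model, d = −½ ln(1 − 2P − Q) − ¼ ln(1 − 2Q).
1 − 2P − Q = 0.581, giving −½ ln(0.581) = 0.271502.
1 − 2Q = 0.966, giving −¼ ln(0.966) = 0.008648.
d = 0.271502 + 0.008648 = 0.280150.
Under a molecular clock d = 2μt, so t = d/(2μ) = 0.280150 / (2 × 0.012) = 11.67 Myr.

11.67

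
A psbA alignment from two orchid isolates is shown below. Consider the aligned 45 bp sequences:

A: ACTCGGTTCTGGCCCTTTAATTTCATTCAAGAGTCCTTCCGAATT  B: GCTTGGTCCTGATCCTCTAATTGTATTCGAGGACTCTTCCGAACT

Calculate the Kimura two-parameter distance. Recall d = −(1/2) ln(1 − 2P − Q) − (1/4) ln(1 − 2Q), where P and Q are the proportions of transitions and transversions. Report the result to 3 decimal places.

0.470

Of 45 sites, 13 differences are transitions and 1 are transversions, so P = 13/45 ≈ 0.288889 and Q = 1/45 ≈ 0.022222.
Under the Kimura two-parameter model, d = −½ ln(1 − 2P − Q) − ¼ ln(1 − 2Q).
1 − 2P − Q = 0.4, giving −½ ln(0.4) = 0.458145.
1 − 2Q = 0.955556, giving −¼ ln(0.955556) = 0.011365.
d = 0.458145 + 0.011365 = 0.469510.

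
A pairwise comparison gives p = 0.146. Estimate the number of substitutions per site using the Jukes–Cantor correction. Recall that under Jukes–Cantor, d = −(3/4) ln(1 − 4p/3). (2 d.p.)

0.16

d = −(3/4) ln(1 − 4p/3) = −0.75 ln(1 − 0.194667) = −0.75 ln(0.805333)
  = −0.75 × (-0.216499) = 0.162374 substitutions/site.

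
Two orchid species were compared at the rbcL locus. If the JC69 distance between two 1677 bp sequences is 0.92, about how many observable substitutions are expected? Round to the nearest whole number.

Invert JC69: p = (3/4)(1 − e^(−4d/3)) = 0.75 × (1 − e^(-1.226667)) = 0.75 × (1 − 0.293268) = 0.530049.
Expected differing sites = pL ≈ 0.530049 × 1677 = 888.892173 ≈ 889.

889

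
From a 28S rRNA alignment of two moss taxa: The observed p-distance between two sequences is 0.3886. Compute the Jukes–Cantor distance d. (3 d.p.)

0.548

d = −(3/4) ln(1 − 4p/3) = −0.75 ln(1 − 0.518133) = −0.75 ln(0.481867)
  = −0.75 × (-0.730087) = 0.547565 substitutions/site.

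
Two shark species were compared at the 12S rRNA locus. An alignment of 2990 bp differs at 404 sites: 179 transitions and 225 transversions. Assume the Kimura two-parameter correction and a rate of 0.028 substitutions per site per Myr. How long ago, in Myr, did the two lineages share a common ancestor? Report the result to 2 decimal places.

2.66

P = 179/2990 ≈ 0.059866 and Q = 225/2990 ≈ 0.075251.
Under the Kimura two-parameter model, d = −½ ln(1 − 2P − Q) − ¼ ln(1 − 2Q).
1 − 2P − Q = 0.805017, giving −½ ln(0.805017) = 0.108446.
1 − 2Q = 0.849498, giving −¼ ln(0.849498) = 0.040777.
d = 0.108446 + 0.040777 = 0.149223.
Under a molecular clock d = 2μt, so t = d/(2μ) = 0.149223 / (2 × 0.028) = 2.66 Myr.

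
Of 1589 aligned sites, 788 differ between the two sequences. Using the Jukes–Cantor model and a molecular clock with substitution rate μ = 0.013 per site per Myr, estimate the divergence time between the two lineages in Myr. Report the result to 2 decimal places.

31.22

p = 788/1589 ≈ 0.495909.
d = −(3/4) ln(1 − 4p/3) = −0.75 ln(1 − 0.661212) = −0.75 ln(0.338788)
  = −0.75 × (-1.082381) = 0.811786 substitutions/site.
Under a molecular clock d = 2μt, so t = d/(2μ) = 0.811786 / (2 × 0.013) = 31.22 Myr.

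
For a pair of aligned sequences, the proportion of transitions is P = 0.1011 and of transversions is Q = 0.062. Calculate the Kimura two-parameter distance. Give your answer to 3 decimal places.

Under the Kimura two-parameter model, d = −½ ln(1 − 2P − Q) − ¼ ln(1 − 2Q).
1 − 2P − Q = 0.7358, giving −½ ln(0.7358) = 0.153398.
1 − 2Q = 0.876, giving −¼ ln(0.876) = 0.033097.
d = 0.153398 + 0.033097 = 0.186495.

0.186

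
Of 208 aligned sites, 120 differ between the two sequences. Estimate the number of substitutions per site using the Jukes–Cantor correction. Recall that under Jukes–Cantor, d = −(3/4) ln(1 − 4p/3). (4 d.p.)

1.0998

p = 120/208 ≈ 0.576923.
d = −(3/4) ln(1 − 4p/3) = −0.75 ln(1 − 0.769231) = −0.75 ln(0.230769)
  = −0.75 × (-1.466338) = 1.099754 substitutions/site.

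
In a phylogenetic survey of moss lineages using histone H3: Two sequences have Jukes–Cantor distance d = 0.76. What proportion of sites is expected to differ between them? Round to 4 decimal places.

0.4777

p = (3/4)(1 − e^(−4d/3)) = 0.75 × (1 − e^(-1.013333)) = 0.75 × (1 − 0.363007) = 0.477745.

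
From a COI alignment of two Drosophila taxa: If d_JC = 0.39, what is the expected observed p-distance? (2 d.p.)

p = (3/4)(1 − e^(−4d/3)) = 0.75 × (1 − e^(-0.52)) = 0.75 × (1 − 0.594521) = 0.304109.

0.30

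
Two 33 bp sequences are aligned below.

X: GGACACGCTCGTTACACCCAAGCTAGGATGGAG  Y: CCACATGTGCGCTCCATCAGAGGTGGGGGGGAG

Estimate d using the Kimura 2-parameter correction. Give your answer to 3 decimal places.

0.644

Of 33 sites, 7 differences are transitions and 7 are transversions, so P = 7/33 ≈ 0.212121 and Q = 7/33 ≈ 0.212121.
Under the Kimura two-parameter model, d = −½ ln(1 − 2P − Q) − ¼ ln(1 − 2Q).
1 − 2P − Q = 0.363637, giving −½ ln(0.363637) = 0.505800.
1 − 2Q = 0.575758, giving −¼ ln(0.575758) = 0.138017.
d = 0.505800 + 0.138017 = 0.643817.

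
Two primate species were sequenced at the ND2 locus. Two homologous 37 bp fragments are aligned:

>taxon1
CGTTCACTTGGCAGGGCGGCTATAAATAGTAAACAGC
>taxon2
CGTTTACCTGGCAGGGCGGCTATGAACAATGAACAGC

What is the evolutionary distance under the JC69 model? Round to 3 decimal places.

0.183

The sequences differ at 6 of 37 sites (5, 8, 24, 27, 29, 31), so p = 6/37 ≈ 0.162162.
d = −(3/4) ln(1 − 4p/3) = −0.75 ln(1 − 0.216216) = −0.75 ln(0.783784)
  = −0.75 × (-0.243622) = 0.182717 substitutions/site.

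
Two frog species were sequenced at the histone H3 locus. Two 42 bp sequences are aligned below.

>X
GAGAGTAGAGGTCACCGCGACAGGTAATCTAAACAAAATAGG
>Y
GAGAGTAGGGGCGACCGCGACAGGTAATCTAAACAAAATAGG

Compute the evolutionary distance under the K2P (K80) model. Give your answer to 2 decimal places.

Of 42 sites, 2 differences are transitions and 1 are transversions, so P = 2/42 ≈ 0.047619 and Q = 1/42 ≈ 0.02381.
Under the Kimura two-parameter model, d = −½ ln(1 − 2P − Q) − ¼ ln(1 − 2Q).
1 − 2P − Q = 0.880952, giving −½ ln(0.880952) = 0.063376.
1 − 2Q = 0.95238, giving −¼ ln(0.95238) = 0.012198.
d = 0.063376 + 0.012198 = 0.075574.

0.08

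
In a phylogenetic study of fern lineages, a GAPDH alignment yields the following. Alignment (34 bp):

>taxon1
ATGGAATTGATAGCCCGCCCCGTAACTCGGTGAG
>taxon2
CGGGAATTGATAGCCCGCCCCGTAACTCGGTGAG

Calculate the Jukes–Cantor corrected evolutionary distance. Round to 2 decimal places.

The sequences differ at 2 of 34 sites (1, 2), so p = 2/34 ≈ 0.058824.
d = −(3/4) ln(1 − 4p/3) = −0.75 ln(1 − 0.078432) = −0.75 ln(0.921568)
  = −0.75 × (-0.081679) = 0.061259 substitutions/site.

0.06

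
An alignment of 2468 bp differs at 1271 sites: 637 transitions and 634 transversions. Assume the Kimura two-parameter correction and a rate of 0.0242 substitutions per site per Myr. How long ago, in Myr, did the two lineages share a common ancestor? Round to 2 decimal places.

P = 637/2468 ≈ 0.258104 and Q = 634/2468 ≈ 0.256888.
Under the Kimura two-parameter model, d = −½ ln(1 − 2P − Q) − ¼ ln(1 − 2Q).
1 − 2P − Q = 0.226904, giving −½ ln(0.226904) = 0.741614.
1 − 2Q = 0.486224, giving −¼ ln(0.486224) = 0.180271.
d = 0.741614 + 0.180271 = 0.921885.
Under a molecular clock d = 2μt, so t = d/(2μ) = 0.921885 / (2 × 0.0242) = 19.05 Myr.

19.05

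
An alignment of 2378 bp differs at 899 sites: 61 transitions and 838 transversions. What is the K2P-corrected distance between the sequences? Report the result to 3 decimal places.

0.564

P = 61/2378 ≈ 0.025652 and Q = 838/2378 ≈ 0.352397.
Under the Kimura two-parameter model, d = −½ ln(1 − 2P − Q) − ¼ ln(1 − 2Q).
1 − 2P − Q = 0.596299, giving −½ ln(0.596299) = 0.258507.
1 − 2Q = 0.295206, giving −¼ ln(0.295206) = 0.305020.
d = 0.258507 + 0.305020 = 0.563527.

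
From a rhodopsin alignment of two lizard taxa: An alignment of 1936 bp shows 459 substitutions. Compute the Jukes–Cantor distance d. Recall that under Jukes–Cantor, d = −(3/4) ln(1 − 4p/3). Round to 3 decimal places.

p = 459/1936 ≈ 0.237087.
d = −(3/4) ln(1 − 4p/3) = −0.75 ln(1 − 0.316116) = −0.75 ln(0.683884)
  = −0.75 × (-0.379967) = 0.284975 substitutions/site.

0.285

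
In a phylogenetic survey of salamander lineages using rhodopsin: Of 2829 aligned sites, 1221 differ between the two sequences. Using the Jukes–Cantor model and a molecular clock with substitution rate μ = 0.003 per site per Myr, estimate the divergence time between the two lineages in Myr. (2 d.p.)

107.10

p = 1221/2829 ≈ 0.431601.
d = −(3/4) ln(1 − 4p/3) = −0.75 ln(1 − 0.575468) = −0.75 ln(0.424532)
  = −0.75 × (-0.856768) = 0.642576 substitutions/site.
Under a molecular clock d = 2μt, so t = d/(2μ) = 0.642576 / (2 × 0.003) = 107.10 Myr.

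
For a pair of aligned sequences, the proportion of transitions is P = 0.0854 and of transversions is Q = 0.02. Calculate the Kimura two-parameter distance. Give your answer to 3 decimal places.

0.116

Under the Kimura two-parameter model, d = −½ ln(1 − 2P − Q) − ¼ ln(1 − 2Q).
1 − 2P − Q = 0.8092, giving −½ ln(0.8092) = 0.105855.
1 − 2Q = 0.96, giving −¼ ln(0.96) = 0.010205.
d = 0.105855 + 0.010205 = 0.116060.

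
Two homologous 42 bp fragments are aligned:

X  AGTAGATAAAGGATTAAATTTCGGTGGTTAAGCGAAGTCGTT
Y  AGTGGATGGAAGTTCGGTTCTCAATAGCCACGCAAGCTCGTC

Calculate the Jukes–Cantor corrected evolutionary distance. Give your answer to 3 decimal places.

The sequences differ at 20 of 42 sites, so p = 20/42 ≈ 0.47619.
d = −(3/4) ln(1 − 4p/3) = −0.75 ln(1 − 0.63492) = −0.75 ln(0.36508)
  = −0.75 × (-1.007639) = 0.755729 substitutions/site.

0.756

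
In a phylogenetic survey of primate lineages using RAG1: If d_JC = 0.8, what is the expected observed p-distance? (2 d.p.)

p = (3/4)(1 − e^(−4d/3)) = 0.75 × (1 − e^(-1.066667)) = 0.75 × (1 − 0.344154) = 0.491885.

0.49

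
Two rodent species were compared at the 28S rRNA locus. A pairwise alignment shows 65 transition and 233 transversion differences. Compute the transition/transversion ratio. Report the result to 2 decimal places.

0.28

R = 65/233 = 0.278969… ≈ 0.28 (to 2 d.p.).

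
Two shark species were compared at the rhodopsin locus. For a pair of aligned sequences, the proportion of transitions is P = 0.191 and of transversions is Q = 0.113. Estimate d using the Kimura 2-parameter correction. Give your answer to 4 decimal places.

Under the Kimura two-parameter model, d = −½ ln(1 − 2P − Q) − ¼ ln(1 − 2Q).
1 − 2P − Q = 0.505, giving −½ ln(0.505) = 0.341598.
1 − 2Q = 0.774, giving −¼ ln(0.774) = 0.064046.
d = 0.341598 + 0.064046 = 0.405644.

0.4056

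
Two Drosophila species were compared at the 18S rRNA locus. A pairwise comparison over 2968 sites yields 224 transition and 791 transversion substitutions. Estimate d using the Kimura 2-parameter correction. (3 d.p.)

P = 224/2968 ≈ 0.075472 and Q = 791/2968 ≈ 0.266509.
Under the Kimura two-parameter model, d = −½ ln(1 − 2P − Q) − ¼ ln(1 − 2Q).
1 − 2P − Q = 0.582547, giving −½ ln(0.582547) = 0.270173.
1 − 2Q = 0.466982, giving −¼ ln(0.466982) = 0.190366.
d = 0.270173 + 0.190366 = 0.460539.

0.461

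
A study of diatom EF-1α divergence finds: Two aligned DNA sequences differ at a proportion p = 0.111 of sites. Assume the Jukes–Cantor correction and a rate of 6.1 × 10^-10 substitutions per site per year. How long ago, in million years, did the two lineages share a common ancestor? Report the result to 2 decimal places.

d = −(3/4) ln(1 − 4p/3) = −0.75 ln(1 − 0.148) = −0.75 ln(0.852)
  = −0.75 × (-0.160169) = 0.120127 substitutions/site.
Under a molecular clock d = 2μt, so t = d/(2μ) = 0.120127 / (2 × 6.1 × 10^-10) = 98.46 million years.

98.46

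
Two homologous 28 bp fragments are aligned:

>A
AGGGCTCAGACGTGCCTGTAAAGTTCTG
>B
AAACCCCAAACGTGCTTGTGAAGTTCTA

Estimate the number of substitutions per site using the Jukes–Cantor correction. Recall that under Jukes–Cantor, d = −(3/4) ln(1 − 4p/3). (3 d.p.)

The sequences differ at 8 of 28 sites (2, 3, 4, 6, 9, 16, 20, 28), so p = 8/28 ≈ 0.285714.
d = −(3/4) ln(1 − 4p/3) = −0.75 ln(1 − 0.380952) = −0.75 ln(0.619048)
  = −0.75 × (-0.479572) = 0.359679 substitutions/site.

0.360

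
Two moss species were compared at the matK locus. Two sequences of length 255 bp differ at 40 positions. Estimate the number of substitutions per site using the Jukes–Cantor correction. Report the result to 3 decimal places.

0.176

p = 40/255 ≈ 0.156863.
d = −(3/4) ln(1 − 4p/3) = −0.75 ln(1 − 0.209151) = −0.75 ln(0.790849)
  = −0.75 × (-0.234648) = 0.175986 substitutions/site.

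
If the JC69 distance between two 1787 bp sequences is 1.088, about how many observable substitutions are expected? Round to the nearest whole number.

Invert JC69: p = (3/4)(1 − e^(−4d/3)) = 0.75 × (1 − e^(-1.450667)) = 0.75 × (1 − 0.234414) = 0.574190.
Expected differing sites = pL ≈ 0.574190 × 1787 = 1026.07753 ≈ 1026.

1026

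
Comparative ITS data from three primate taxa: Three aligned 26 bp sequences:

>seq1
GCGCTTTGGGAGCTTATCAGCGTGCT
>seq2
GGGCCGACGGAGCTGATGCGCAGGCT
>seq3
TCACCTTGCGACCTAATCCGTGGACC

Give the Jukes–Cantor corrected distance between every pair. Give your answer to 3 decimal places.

seq1–seq2: 10/26 sites differ → p ≈ 0.384615, d = −0.75 ln(1 − 0.51282) = 0.539341 ≈ 0.539.
seq1–seq3: 11/26 sites differ → p ≈ 0.423077, d = −0.75 ln(1 − 0.564103) = 0.622762 ≈ 0.623.
seq2–seq3: 14/26 sites differ → p ≈ 0.538462, d = −0.75 ln(1 − 0.717949) = 0.949251 ≈ 0.949.

d(seq1,seq2) = 0.539, d(seq1,seq3) = 0.623, d(seq2,seq3) = 0.949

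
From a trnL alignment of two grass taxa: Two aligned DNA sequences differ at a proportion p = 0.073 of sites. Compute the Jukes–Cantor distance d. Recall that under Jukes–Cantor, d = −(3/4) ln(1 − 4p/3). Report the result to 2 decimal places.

0.08

d = −(3/4) ln(1 − 4p/3) = −0.75 ln(1 − 0.097333) = −0.75 ln(0.902667)
  = −0.75 × (-0.102402) = 0.076802 substitutions/site.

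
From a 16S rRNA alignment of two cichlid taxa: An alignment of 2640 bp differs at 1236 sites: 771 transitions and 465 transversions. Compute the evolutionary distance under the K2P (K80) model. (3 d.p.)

P = 771/2640 ≈ 0.292045 and Q = 465/2640 ≈ 0.176136.
Under the Kimura two-parameter model, d = −½ ln(1 − 2P − Q) − ¼ ln(1 − 2Q).
1 − 2P − Q = 0.239774, giving −½ ln(0.239774) = 0.714029.
1 − 2Q = 0.647728, giving −¼ ln(0.647728) = 0.108571.
d = 0.714029 + 0.108571 = 0.822600.

0.823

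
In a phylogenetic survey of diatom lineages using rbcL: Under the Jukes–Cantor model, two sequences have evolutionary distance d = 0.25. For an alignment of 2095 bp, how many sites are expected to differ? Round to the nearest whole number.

Invert JC69: p = (3/4)(1 − e^(−4d/3)) = 0.75 × (1 − e^(-0.333333)) = 0.75 × (1 − 0.716532) = 0.212601.
Expected differing sites = pL ≈ 0.212601 × 2095 = 445.399095 ≈ 445.

445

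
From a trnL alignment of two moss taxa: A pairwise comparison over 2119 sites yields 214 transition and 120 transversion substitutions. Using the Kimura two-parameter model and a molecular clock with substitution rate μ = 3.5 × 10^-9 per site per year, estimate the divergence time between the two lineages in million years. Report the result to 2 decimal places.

P = 214/2119 ≈ 0.100991 and Q = 120/2119 ≈ 0.05663.
Under the Kimura two-parameter model, d = −½ ln(1 − 2P − Q) − ¼ ln(1 − 2Q).
1 − 2P − Q = 0.741388, giving −½ ln(0.741388) = 0.149616.
1 − 2Q = 0.88674, giving −¼ ln(0.88674) = 0.030051.
d = 0.149616 + 0.030051 = 0.179667.
Under a molecular clock d = 2μt, so t = d/(2μ) = 0.179667 / (2 × 3.5 × 10^-9) = 25.67 million years.

25.67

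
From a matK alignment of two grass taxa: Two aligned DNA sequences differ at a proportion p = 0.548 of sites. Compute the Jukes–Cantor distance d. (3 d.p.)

d = −(3/4) ln(1 − 4p/3) = −0.75 ln(1 − 0.730667) = −0.75 ln(0.269333)
  = −0.75 × (-1.311807) = 0.983855 substitutions/site.

0.984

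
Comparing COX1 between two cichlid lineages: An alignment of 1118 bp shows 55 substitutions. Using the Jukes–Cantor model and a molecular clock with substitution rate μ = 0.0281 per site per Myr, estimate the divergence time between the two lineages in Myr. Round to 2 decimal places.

p = 55/1118 ≈ 0.049195.
d = −(3/4) ln(1 − 4p/3) = −0.75 ln(1 − 0.065593) = −0.75 ln(0.934407)
  = −0.75 × (-0.067843) = 0.050882 substitutions/site.
Under a molecular clock d = 2μt, so t = d/(2μ) = 0.050882 / (2 × 0.0281) = 0.91 Myr.

0.91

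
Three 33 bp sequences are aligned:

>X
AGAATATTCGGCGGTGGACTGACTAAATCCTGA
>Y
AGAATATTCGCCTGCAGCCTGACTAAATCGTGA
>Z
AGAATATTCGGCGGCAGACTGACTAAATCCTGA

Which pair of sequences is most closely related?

X–Y: 6/33 differ, p = 0.182, d = 0.208.
X–Z: 2/33 differ, p = 0.061, d = 0.063.
Y–Z: 4/33 differ, p = 0.121, d = 0.132.
The smallest distance is between X and Z.

X and Z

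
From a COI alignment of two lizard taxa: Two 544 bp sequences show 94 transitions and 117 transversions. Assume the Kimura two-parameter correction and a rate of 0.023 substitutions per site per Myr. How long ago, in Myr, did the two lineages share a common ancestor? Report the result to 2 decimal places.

12.00

P = 94/544 ≈ 0.172794 and Q = 117/544 ≈ 0.215074.
Under the Kimura two-parameter model, d = −½ ln(1 − 2P − Q) − ¼ ln(1 − 2Q).
1 − 2P − Q = 0.439338, giving −½ ln(0.439338) = 0.411243.
1 − 2Q = 0.569852, giving −¼ ln(0.569852) = 0.140595.
d = 0.411243 + 0.140595 = 0.551838.
Under a molecular clock d = 2μt, so t = d/(2μ) = 0.551838 / (2 × 0.023) = 12.00 Myr.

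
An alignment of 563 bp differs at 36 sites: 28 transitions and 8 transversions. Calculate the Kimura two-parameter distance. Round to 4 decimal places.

0.0675

P = 28/563 ≈ 0.049734 and Q = 8/563 ≈ 0.01421.
Under the Kimura two-parameter model, d = −½ ln(1 − 2P − Q) − ¼ ln(1 − 2Q).
1 − 2P − Q = 0.886322, giving −½ ln(0.886322) = 0.060337.
1 − 2Q = 0.97158, giving −¼ ln(0.97158) = 0.007208.
d = 0.060337 + 0.007208 = 0.067545.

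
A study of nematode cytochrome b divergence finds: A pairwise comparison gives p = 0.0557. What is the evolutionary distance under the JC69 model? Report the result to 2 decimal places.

0.06

d = −(3/4) ln(1 − 4p/3) = −0.75 ln(1 − 0.074267) = −0.75 ln(0.925733)
  = −0.75 × (-0.077169) = 0.057877 substitutions/site.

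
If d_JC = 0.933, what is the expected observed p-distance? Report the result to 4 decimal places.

p = (3/4)(1 − e^(−4d/3)) = 0.75 × (1 − e^(-1.244)) = 0.75 × (1 − 0.288229) = 0.533828.

0.5338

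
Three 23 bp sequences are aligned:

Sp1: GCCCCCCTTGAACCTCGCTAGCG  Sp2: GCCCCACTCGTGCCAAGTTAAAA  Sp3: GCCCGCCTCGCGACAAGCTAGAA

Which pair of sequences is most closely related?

Sp2 and Sp3

Sp1–Sp2: 10/23 differ, p = 0.435, d = 0.650.
Sp1–Sp3: 9/23 differ, p = 0.391, d = 0.553.
Sp2–Sp3: 6/23 differ, p = 0.261, d = 0.321.
The smallest distance is between Sp2 and Sp3.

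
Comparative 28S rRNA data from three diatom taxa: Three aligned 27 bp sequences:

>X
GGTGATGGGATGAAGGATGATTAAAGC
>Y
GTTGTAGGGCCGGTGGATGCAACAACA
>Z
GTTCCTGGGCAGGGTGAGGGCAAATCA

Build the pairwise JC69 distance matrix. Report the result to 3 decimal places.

d(X,Y) = 0.770, d(X,Z) = 1.012, d(Y,Z) = 0.588

X–Y: 13/27 sites differ → p ≈ 0.481481, d = −0.75 ln(1 − 0.641975) = 0.770364 ≈ 0.770.
X–Z: 15/27 sites differ → p ≈ 0.555556, d = −0.75 ln(1 − 0.740741) = 1.012446 ≈ 1.012.
Y–Z: 11/27 sites differ → p ≈ 0.407407, d = −0.75 ln(1 − 0.543209) = 0.587647 ≈ 0.588.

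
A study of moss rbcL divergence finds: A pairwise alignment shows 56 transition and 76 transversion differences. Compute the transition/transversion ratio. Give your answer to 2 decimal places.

0.74

R = 56/76 = 0.736842… ≈ 0.74 (to 2 d.p.).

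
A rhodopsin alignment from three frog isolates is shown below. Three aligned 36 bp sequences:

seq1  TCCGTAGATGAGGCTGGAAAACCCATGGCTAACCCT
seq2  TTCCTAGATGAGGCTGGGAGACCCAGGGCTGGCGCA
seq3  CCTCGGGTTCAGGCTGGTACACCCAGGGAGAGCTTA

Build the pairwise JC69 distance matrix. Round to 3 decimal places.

seq1–seq2: 9/36 sites differ → p = 0.25, d = −0.75 ln(1 − 0.333333) = 0.304098 ≈ 0.304.
seq1–seq3: 16/36 sites differ → p ≈ 0.444444, d = −0.75 ln(1 − 0.592592) = 0.673455 ≈ 0.673.
seq2–seq3: 14/36 sites differ → p ≈ 0.388889, d = −0.75 ln(1 − 0.518519) = 0.548166 ≈ 0.548.

d(seq1,seq2) = 0.304, d(seq1,seq3) = 0.673, d(seq2,seq3) = 0.548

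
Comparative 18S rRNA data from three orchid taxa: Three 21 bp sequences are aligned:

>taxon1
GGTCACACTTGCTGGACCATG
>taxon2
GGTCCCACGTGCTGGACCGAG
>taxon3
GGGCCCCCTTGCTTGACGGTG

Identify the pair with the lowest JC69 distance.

taxon1 and taxon2

taxon1–taxon2: 4/21 differ, p = 0.190, d = 0.220.
taxon1–taxon3: 6/21 differ, p = 0.286, d = 0.360.
taxon2–taxon3: 6/21 differ, p = 0.286, d = 0.360.
The smallest distance is between taxon1 and taxon2.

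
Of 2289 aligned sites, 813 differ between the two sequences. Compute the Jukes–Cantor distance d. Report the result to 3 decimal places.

p = 813/2289 ≈ 0.355177.
d = −(3/4) ln(1 − 4p/3) = −0.75 ln(1 − 0.473569) = −0.75 ln(0.526431)
  = −0.75 × (-0.641635) = 0.481226 substitutions/site.

0.481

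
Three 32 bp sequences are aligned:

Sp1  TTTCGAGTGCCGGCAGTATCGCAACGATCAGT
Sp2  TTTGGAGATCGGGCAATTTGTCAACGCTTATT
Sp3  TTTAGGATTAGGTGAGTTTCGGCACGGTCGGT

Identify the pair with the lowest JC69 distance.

Sp1–Sp2: 11/32 differ, p = 0.344, d = 0.460.
Sp1–Sp3: 13/32 differ, p = 0.406, d = 0.585.
Sp2–Sp3: 16/32 differ, p = 0.500, d = 0.824.
The smallest distance is between Sp1 and Sp2.

Sp1 and Sp2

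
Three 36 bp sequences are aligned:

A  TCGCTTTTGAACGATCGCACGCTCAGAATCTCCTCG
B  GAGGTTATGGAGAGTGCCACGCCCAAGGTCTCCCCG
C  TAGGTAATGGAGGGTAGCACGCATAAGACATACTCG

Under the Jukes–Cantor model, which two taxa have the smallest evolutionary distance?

A–B: 15/36 differ, p = 0.417, d = 0.608.
A–C: 15/36 differ, p = 0.417, d = 0.608.
B–C: 12/36 differ, p = 0.333, d = 0.441.
The smallest distance is between B and C.

B and C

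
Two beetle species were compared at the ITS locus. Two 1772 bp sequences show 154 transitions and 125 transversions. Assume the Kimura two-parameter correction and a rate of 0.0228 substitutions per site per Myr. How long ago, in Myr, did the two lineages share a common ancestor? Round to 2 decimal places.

3.91

P = 154/1772 ≈ 0.086907 and Q = 125/1772 ≈ 0.070542.
Under the Kimura two-parameter model, d = −½ ln(1 − 2P − Q) − ¼ ln(1 − 2Q).
1 − 2P − Q = 0.755644, giving −½ ln(0.755644) = 0.140092.
1 − 2Q = 0.858916, giving −¼ ln(0.858916) = 0.038021.
d = 0.140092 + 0.038021 = 0.178113.
Under a molecular clock d = 2μt, so t = d/(2μ) = 0.178113 / (2 × 0.0228) = 3.91 Myr.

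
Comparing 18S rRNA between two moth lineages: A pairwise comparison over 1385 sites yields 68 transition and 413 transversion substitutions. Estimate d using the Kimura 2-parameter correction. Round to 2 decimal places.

0.48

P = 68/1385 ≈ 0.049097 and Q = 413/1385 ≈ 0.298195.
Under the Kimura two-parameter model, d = −½ ln(1 − 2P − Q) − ¼ ln(1 − 2Q).
1 − 2P − Q = 0.603611, giving −½ ln(0.603611) = 0.252413.
1 − 2Q = 0.40361, giving −¼ ln(0.40361) = 0.226827.
d = 0.252413 + 0.226827 = 0.479240.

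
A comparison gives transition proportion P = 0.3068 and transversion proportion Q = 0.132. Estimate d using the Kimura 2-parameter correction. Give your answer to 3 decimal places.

Under the Kimura two-parameter model, d = −½ ln(1 − 2P − Q) − ¼ ln(1 − 2Q).
1 − 2P − Q = 0.2544, giving −½ ln(0.2544) = 0.684424.
1 − 2Q = 0.736, giving −¼ ln(0.736) = 0.076631.
d = 0.684424 + 0.076631 = 0.761055.

0.761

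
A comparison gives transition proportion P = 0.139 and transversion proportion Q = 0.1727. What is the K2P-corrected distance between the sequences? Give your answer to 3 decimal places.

Under the Kimura two-parameter model, d = −½ ln(1 − 2P − Q) − ¼ ln(1 − 2Q).
1 − 2P − Q = 0.5493, giving −½ ln(0.5493) = 0.299555.
1 − 2Q = 0.6546, giving −¼ ln(0.6546) = 0.105933.
d = 0.299555 + 0.105933 = 0.405488.

0.405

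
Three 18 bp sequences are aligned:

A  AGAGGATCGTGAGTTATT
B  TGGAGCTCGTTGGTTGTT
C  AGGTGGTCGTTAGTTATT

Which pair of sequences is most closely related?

A–B: 7/18 differ, p = 0.389, d = 0.548.
A–C: 4/18 differ, p = 0.222, d = 0.264.
B–C: 5/18 differ, p = 0.278, d = 0.347.
The smallest distance is between A and C.

A and C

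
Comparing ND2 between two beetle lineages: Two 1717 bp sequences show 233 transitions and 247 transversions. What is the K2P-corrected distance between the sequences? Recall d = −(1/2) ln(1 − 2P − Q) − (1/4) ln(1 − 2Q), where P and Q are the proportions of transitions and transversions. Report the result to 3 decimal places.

P = 233/1717 ≈ 0.135702 and Q = 247/1717 ≈ 0.143856.
Under the Kimura two-parameter model, d = −½ ln(1 − 2P − Q) − ¼ ln(1 − 2Q).
1 − 2P − Q = 0.58474, giving −½ ln(0.58474) = 0.268294.
1 − 2Q = 0.712288, giving −¼ ln(0.712288) = 0.084818.
d = 0.268294 + 0.084818 = 0.353112.

0.353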